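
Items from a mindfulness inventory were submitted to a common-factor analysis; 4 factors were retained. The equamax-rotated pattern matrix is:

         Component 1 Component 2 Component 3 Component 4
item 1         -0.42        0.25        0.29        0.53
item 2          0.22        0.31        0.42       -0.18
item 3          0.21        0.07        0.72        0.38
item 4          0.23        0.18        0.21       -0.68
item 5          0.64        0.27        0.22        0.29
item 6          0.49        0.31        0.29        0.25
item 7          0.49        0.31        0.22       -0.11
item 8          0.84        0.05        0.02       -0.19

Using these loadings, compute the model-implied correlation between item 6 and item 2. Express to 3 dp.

r̂ = Σ λ_i·λ_j across factors = (0.49)(0.22) + (0.31)(0.31) + (0.29)(0.42) + (0.25)(-0.18)
  = +0.1078 +0.0961 +0.1218 -0.0450 = 0.2807

0.281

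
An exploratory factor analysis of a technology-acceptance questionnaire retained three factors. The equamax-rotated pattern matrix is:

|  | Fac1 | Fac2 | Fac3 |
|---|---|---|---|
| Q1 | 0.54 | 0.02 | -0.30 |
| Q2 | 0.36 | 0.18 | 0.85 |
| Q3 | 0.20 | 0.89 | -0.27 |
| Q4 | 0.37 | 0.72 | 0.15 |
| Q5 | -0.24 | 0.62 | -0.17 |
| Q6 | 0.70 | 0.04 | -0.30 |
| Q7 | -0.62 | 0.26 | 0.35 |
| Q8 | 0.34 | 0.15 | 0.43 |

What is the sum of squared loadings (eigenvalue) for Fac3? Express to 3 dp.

SS loadings for Fac3 = (-0.30)² + 0.85² + (-0.27)² + 0.15² + (-0.17)² + (-0.30)² + 0.35² + 0.43² = 0.0900 + 0.7225 + 0.0729 + 0.0225 + 0.0289 + 0.0900 + 0.1225 + 0.1849 = 1.3342

1.334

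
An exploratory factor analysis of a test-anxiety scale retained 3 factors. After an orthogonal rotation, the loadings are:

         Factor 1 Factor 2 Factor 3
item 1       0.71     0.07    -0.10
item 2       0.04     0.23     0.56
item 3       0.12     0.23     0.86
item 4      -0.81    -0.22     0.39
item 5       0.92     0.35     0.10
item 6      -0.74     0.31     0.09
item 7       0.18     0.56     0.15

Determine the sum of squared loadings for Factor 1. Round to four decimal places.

2.6026

SS loadings for Factor 1 = 0.71² + 0.04² + 0.12² + (-0.81)² + 0.92² + (-0.74)² + 0.18² = 0.5041 + 0.0016 + 0.0144 + 0.6561 + 0.8464 + 0.5476 + 0.0324 = 2.6026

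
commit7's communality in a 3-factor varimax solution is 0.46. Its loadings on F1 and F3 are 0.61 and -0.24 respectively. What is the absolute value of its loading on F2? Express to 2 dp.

0.17

Under orthogonal rotation h² = Σλ², so λ_F2² = h² − (0.4297) = 0.46 − 0.4297 = 0.0303.
|λ| = √0.0303 = 0.1741.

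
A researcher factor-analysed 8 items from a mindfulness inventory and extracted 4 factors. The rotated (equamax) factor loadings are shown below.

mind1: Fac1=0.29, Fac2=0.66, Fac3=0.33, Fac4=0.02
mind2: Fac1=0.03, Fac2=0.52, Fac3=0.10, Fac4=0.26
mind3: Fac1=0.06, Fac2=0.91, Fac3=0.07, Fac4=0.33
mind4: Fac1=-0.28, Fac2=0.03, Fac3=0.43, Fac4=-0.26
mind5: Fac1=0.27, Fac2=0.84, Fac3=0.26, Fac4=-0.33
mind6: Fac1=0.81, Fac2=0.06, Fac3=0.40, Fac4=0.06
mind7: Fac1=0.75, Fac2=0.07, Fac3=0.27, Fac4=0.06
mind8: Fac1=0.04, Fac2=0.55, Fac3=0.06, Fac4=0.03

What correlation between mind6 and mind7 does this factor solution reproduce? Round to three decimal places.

0.723

r̂ = Σ λ_i·λ_j across factors = (0.81)(0.75) + (0.06)(0.07) + (0.40)(0.27) + (0.06)(0.06)
  = +0.6075 +0.0042 +0.1080 +0.0036 = 0.7233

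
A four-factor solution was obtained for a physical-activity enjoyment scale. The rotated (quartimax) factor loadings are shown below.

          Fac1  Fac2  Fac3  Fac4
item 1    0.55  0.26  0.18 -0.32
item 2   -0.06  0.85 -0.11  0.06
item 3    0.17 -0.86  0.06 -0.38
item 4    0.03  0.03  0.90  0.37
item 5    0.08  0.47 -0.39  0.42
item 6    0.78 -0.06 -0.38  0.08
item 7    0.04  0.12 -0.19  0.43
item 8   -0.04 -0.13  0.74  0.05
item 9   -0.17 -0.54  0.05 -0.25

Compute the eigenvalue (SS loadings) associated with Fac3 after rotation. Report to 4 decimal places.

1.7408

SS loadings for Fac3 = 0.18² + (-0.11)² + 0.06² + 0.90² + (-0.39)² + (-0.38)² + (-0.19)² + 0.74² + 0.05² = 0.0324 + 0.0121 + 0.0036 + 0.8100 + 0.1521 + 0.1444 + 0.0361 + 0.5476 + 0.0025 = 1.7408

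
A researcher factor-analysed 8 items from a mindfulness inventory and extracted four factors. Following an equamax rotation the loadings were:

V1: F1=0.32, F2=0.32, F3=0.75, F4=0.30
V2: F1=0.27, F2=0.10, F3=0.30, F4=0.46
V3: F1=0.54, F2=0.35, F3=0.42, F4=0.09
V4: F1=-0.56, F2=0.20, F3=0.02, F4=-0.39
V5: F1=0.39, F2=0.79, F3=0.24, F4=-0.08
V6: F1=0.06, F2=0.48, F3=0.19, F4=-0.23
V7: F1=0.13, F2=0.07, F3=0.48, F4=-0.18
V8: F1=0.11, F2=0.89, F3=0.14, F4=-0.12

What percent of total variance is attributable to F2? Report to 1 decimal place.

SS loadings for F2 = 0.32² + 0.10² + 0.35² + 0.20² + 0.79² + 0.48² + 0.07² + 0.89² = 1.9264
With 8 standardized items, total variance = 8. Proportion = 1.9264/8 = 0.2408 → 24.08%.

24.1%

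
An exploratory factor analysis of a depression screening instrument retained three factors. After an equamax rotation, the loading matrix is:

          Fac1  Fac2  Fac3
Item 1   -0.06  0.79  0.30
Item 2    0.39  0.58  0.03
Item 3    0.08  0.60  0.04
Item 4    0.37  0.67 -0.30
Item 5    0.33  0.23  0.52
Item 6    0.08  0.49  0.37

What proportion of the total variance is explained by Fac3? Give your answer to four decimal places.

0.0983

SS loadings for Fac3 = 0.30² + 0.03² + 0.04² + (-0.30)² + 0.52² + 0.37² = 0.5898
Proportion of variance = 0.5898 / 6 = 0.0983.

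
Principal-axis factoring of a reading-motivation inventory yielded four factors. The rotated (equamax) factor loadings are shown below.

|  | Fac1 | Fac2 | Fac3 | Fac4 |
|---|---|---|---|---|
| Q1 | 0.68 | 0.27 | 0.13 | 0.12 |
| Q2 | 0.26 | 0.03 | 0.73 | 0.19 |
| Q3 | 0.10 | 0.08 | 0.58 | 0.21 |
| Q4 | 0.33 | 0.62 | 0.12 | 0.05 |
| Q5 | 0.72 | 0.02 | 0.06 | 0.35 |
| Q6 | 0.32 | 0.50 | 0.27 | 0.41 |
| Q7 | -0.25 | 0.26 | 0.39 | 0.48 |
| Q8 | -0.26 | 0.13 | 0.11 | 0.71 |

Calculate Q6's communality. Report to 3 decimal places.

h² = 0.32² + 0.50² + 0.27² + 0.41² = 0.1024 + 0.2500 + 0.0729 + 0.1681 = 0.5934

0.593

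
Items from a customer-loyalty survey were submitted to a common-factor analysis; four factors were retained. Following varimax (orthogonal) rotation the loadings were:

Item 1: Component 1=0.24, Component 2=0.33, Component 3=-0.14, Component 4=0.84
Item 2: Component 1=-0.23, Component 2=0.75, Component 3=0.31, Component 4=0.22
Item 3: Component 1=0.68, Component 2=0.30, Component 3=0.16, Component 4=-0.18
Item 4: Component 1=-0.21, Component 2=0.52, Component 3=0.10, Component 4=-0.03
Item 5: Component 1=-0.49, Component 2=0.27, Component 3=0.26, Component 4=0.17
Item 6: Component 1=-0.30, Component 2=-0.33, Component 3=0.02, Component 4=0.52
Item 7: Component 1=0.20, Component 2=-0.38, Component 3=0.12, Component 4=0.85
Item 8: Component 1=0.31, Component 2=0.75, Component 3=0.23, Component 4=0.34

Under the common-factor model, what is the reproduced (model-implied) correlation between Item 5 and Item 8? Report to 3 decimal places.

0.168

r̂ = Σ λ_i·λ_j across factors = (-0.49)(0.31) + (0.27)(0.75) + (0.26)(0.23) + (0.17)(0.34)
  = -0.1519 +0.2025 +0.0598 +0.0578 = 0.1682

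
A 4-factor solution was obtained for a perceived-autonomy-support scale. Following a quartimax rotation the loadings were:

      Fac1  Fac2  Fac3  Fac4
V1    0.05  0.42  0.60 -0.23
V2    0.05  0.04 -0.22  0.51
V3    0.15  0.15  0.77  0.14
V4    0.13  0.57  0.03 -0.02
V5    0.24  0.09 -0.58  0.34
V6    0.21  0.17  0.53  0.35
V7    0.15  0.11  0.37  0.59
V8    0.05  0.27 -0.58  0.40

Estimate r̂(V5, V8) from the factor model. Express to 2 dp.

0.51

r̂ = Σ λ_i·λ_j across factors = (0.24)(0.05) + (0.09)(0.27) + (-0.58)(-0.58) + (0.34)(0.40)
  = +0.0120 +0.0243 +0.3364 +0.1360 = 0.5087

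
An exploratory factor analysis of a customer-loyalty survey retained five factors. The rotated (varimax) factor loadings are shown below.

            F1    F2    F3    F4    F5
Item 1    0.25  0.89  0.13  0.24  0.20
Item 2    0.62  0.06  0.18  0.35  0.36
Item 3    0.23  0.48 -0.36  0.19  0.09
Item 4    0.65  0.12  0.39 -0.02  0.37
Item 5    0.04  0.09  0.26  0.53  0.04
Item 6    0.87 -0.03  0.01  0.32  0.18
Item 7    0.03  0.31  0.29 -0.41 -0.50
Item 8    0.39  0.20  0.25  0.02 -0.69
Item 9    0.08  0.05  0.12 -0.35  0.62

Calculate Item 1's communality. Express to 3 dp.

h² = 0.25² + 0.89² + 0.13² + 0.24² + 0.20² = 0.0625 + 0.7921 + 0.0169 + 0.0576 + 0.0400 = 0.9691

0.969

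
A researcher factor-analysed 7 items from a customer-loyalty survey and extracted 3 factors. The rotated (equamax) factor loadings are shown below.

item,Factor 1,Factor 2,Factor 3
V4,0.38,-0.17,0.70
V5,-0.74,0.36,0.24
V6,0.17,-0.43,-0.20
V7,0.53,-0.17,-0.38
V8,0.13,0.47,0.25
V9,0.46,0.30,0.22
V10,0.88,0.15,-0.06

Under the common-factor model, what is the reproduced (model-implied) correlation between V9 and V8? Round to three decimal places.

0.256

r̂ = Σ λ_i·λ_j across factors = (0.46)(0.13) + (0.30)(0.47) + (0.22)(0.25)
  = +0.0598 +0.1410 +0.0550 = 0.2558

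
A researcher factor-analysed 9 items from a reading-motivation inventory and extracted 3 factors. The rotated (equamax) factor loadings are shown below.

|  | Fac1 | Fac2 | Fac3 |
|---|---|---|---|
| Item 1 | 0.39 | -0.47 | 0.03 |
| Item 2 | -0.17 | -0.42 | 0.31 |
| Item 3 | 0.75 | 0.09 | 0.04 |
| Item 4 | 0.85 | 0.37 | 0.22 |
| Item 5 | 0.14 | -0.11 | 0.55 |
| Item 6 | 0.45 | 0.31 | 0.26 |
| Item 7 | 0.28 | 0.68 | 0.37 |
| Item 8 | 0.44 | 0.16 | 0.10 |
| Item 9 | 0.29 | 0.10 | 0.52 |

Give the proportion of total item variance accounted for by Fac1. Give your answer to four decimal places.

SS loadings for Fac1 = 0.39² + (-0.17)² + 0.75² + 0.85² + 0.14² + 0.45² + 0.28² + 0.44² + 0.29² = 2.0442
Proportion of variance = 2.0442 / 9 = 0.2271.

0.2271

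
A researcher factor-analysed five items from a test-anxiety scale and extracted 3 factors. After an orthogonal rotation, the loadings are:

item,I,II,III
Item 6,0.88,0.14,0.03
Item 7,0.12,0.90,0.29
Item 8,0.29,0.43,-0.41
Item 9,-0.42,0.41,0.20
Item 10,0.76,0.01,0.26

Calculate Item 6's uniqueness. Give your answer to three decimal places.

0.205

h² = 0.88² + 0.14² + 0.03² = 0.7744 + 0.0196 + 0.0009 = 0.7949
Uniqueness u² = 1 − h² = 1 − 0.7949 = 0.2051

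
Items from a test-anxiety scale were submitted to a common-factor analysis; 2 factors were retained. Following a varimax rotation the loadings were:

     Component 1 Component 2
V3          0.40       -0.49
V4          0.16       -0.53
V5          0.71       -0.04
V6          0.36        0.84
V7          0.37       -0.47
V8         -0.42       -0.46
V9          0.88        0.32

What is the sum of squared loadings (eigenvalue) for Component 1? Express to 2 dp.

SS loadings for Component 1 = 0.40² + 0.16² + 0.71² + 0.36² + 0.37² + (-0.42)² + 0.88² = 0.1600 + 0.0256 + 0.5041 + 0.1296 + 0.1369 + 0.1764 + 0.7744 = 1.9070

1.91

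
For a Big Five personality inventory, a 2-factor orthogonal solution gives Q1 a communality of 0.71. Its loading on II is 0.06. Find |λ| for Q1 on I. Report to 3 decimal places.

0.840

Under orthogonal rotation h² = Σλ², so λ_I² = h² − (0.0036) = 0.71 − 0.0036 = 0.7064.
|λ| = √0.7064 = 0.8405.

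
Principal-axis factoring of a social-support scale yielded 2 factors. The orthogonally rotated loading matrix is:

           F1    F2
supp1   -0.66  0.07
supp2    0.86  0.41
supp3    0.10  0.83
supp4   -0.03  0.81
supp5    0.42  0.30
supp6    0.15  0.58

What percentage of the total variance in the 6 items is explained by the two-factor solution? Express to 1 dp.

SS loadings by factor: 1.3850, 1.9444; total = 3.3294.
Total variance with 6 standardized items is 6, so the solution explains 3.3294/6 = 0.5549 = 55.49%.

55.5%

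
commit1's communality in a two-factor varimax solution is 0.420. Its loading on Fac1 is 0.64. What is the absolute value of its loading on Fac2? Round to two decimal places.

0.10

Under orthogonal rotation h² = Σλ², so λ_Fac2² = h² − (0.4096) = 0.420 − 0.4096 = 0.0104.
|λ| = √0.0104 = 0.1020.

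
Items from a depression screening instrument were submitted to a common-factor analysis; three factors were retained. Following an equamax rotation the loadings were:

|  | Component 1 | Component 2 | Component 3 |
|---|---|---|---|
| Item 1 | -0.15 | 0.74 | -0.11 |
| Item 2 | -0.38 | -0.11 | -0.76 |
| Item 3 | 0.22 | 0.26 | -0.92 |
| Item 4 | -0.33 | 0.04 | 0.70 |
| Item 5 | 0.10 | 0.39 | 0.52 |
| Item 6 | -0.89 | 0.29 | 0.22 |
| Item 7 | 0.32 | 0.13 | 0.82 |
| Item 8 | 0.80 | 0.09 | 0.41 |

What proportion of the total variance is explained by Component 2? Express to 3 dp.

SS loadings for Component 2 = 0.74² + (-0.11)² + 0.26² + 0.04² + 0.39² + 0.29² + 0.13² + 0.09² = 0.8901
Proportion of variance = 0.8901 / 8 = 0.1113.

0.111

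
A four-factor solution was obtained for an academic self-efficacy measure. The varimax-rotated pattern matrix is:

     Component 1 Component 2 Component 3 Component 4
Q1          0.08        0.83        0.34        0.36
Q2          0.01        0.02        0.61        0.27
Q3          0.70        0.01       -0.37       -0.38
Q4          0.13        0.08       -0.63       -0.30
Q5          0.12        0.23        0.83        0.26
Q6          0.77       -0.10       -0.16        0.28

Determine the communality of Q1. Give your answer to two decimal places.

h² = 0.08² + 0.83² + 0.34² + 0.36² = 0.0064 + 0.6889 + 0.1156 + 0.1296 = 0.9405

0.94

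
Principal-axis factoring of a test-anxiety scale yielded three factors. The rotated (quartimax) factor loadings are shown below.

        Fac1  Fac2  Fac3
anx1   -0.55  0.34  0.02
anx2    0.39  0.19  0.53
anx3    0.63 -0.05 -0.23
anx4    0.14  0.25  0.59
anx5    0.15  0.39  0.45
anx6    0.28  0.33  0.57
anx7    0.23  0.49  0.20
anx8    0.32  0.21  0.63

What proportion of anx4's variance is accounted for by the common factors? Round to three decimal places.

h² = 0.14² + 0.25² + 0.59² = 0.0196 + 0.0625 + 0.3481 = 0.4302

0.430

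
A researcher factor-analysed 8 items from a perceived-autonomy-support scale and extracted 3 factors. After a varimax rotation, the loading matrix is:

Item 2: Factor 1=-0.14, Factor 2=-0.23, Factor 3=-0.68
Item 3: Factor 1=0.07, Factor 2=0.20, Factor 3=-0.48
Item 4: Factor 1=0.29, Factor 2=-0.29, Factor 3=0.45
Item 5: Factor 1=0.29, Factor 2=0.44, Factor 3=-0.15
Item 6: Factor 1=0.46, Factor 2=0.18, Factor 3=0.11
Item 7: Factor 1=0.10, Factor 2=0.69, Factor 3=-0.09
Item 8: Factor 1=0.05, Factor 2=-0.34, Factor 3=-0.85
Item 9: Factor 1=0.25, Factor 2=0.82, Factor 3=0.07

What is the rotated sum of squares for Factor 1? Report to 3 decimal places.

SS loadings for Factor 1 = (-0.14)² + 0.07² + 0.29² + 0.29² + 0.46² + 0.10² + 0.05² + 0.25² = 0.0196 + 0.0049 + 0.0841 + 0.0841 + 0.2116 + 0.0100 + 0.0025 + 0.0625 = 0.4793

0.479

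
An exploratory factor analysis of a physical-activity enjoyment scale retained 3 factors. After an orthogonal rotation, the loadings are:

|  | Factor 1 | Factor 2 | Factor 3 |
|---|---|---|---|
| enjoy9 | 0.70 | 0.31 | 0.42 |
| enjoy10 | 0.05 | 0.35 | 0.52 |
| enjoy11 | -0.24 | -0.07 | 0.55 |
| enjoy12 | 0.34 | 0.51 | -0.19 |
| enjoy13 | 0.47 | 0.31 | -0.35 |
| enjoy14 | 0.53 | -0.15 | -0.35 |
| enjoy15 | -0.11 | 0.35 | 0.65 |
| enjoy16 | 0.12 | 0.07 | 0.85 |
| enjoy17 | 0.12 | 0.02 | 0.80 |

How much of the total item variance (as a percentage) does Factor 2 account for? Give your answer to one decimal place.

SS loadings for Factor 2 = 0.31² + 0.35² + (-0.07)² + 0.51² + 0.31² + (-0.15)² + 0.35² + 0.07² + 0.02² = 0.7300
With 9 standardized items, total variance = 9. Proportion = 0.7300/9 = 0.0811 → 8.11%.

8.1%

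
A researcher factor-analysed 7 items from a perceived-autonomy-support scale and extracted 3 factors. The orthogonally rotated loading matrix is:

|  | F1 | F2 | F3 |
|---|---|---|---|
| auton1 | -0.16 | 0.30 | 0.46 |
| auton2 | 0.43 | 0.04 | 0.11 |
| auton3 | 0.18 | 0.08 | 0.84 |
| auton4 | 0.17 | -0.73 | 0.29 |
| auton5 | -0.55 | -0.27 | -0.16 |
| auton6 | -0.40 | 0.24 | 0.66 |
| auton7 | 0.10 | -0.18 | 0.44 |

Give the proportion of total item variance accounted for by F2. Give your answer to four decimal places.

SS loadings for F2 = 0.30² + 0.04² + 0.08² + (-0.73)² + (-0.27)² + 0.24² + (-0.18)² = 0.7938
Proportion of variance = 0.7938 / 7 = 0.1134.

0.1134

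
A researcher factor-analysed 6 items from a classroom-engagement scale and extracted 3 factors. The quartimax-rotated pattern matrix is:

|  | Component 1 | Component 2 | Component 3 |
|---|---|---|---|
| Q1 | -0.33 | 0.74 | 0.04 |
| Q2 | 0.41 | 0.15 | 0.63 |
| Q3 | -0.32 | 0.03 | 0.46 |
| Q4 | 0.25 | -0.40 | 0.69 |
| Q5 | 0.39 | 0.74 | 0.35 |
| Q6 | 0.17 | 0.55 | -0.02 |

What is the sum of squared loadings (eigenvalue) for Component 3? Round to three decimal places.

SS loadings for Component 3 = 0.04² + 0.63² + 0.46² + 0.69² + 0.35² + (-0.02)² = 0.0016 + 0.3969 + 0.2116 + 0.4761 + 0.1225 + 0.0004 = 1.2091

1.209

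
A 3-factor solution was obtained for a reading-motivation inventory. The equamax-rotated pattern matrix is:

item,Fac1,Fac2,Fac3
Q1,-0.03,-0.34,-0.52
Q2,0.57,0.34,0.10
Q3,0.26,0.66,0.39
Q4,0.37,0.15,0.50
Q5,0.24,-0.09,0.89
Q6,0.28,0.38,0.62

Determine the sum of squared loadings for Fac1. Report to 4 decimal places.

0.6663

SS loadings for Fac1 = (-0.03)² + 0.57² + 0.26² + 0.37² + 0.24² + 0.28² = 0.0009 + 0.3249 + 0.0676 + 0.1369 + 0.0576 + 0.0784 = 0.6663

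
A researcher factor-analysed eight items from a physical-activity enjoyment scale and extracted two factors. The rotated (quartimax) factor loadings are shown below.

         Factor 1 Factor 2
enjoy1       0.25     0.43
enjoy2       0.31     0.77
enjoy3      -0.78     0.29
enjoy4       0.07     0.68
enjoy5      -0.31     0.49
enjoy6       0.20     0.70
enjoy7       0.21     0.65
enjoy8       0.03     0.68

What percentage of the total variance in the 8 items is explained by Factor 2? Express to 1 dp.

36.7%

SS loadings for Factor 2 = 0.43² + 0.77² + 0.29² + 0.68² + 0.49² + 0.70² + 0.65² + 0.68² = 2.9393
With 8 standardized items, total variance = 8. Proportion = 2.9393/8 = 0.3674 → 36.74%.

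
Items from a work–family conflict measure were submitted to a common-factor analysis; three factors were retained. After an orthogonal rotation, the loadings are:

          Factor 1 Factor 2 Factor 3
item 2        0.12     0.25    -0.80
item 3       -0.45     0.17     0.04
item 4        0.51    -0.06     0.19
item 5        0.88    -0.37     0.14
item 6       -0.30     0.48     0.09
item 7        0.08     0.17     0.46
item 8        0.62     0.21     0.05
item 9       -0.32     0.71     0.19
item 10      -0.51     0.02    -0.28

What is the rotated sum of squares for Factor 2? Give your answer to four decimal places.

SS loadings for Factor 2 = 0.25² + 0.17² + (-0.06)² + (-0.37)² + 0.48² + 0.17² + 0.21² + 0.71² + 0.02² = 0.0625 + 0.0289 + 0.0036 + 0.1369 + 0.2304 + 0.0289 + 0.0441 + 0.5041 + 0.0004 = 1.0398

1.0398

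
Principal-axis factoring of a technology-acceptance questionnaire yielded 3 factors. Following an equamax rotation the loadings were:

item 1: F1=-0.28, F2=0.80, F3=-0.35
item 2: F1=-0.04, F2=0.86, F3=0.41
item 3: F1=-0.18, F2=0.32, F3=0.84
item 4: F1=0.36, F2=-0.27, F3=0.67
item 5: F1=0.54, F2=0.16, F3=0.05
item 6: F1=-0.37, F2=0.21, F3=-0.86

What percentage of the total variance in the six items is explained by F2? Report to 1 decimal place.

SS loadings for F2 = 0.80² + 0.86² + 0.32² + (-0.27)² + 0.16² + 0.21² = 1.6246
With 6 standardized items, total variance = 6. Proportion = 1.6246/6 = 0.2708 → 27.08%.

27.1%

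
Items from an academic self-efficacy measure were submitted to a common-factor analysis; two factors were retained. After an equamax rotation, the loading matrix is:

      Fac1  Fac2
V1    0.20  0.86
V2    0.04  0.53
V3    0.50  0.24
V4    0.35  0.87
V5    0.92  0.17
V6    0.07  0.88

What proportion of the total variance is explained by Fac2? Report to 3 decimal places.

SS loadings for Fac2 = 0.86² + 0.53² + 0.24² + 0.87² + 0.17² + 0.88² = 2.6383
Proportion of variance = 2.6383 / 6 = 0.4397.

0.440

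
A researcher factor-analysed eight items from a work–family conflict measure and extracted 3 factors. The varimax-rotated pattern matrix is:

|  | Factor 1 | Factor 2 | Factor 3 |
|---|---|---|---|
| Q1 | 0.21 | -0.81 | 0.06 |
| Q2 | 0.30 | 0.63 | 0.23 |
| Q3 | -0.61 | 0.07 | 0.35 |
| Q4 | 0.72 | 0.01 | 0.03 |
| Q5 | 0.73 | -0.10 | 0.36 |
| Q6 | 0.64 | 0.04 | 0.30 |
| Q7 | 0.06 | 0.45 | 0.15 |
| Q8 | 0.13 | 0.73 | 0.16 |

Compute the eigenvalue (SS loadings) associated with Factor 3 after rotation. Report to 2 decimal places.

0.45

SS loadings for Factor 3 = 0.06² + 0.23² + 0.35² + 0.03² + 0.36² + 0.30² + 0.15² + 0.16² = 0.0036 + 0.0529 + 0.1225 + 0.0009 + 0.1296 + 0.0900 + 0.0225 + 0.0256 = 0.4476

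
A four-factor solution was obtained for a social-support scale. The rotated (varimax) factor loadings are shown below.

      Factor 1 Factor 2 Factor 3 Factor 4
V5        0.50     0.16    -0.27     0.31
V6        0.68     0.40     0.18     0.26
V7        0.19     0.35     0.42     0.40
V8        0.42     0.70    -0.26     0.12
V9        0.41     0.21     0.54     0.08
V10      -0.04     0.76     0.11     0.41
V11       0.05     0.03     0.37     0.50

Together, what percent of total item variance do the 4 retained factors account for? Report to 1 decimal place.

SS loadings by factor: 1.0971, 1.4207, 0.7899, 0.7626; total = 4.0703.
Total variance with 7 standardized items is 7, so the solution explains 4.0703/7 = 0.5815 = 58.15%.

58.1%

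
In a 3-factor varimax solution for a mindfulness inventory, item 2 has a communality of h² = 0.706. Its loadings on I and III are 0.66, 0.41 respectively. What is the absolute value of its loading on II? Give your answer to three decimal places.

Under orthogonal rotation h² = Σλ², so λ_II² = h² − (0.6037) = 0.706 − 0.6037 = 0.1023.
|λ| = √0.1023 = 0.3198.

0.320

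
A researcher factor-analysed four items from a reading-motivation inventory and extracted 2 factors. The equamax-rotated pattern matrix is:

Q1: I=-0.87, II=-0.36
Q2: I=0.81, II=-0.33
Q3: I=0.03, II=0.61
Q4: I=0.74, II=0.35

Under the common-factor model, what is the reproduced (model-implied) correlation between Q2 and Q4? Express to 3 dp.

0.484

r̂ = Σ λ_i·λ_j across factors = (0.81)(0.74) + (-0.33)(0.35)
  = +0.5994 -0.1155 = 0.4839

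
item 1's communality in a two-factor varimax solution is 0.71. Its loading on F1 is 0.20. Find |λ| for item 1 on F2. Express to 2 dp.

0.82

Under orthogonal rotation h² = Σλ², so λ_F2² = h² − (0.0400) = 0.71 − 0.0400 = 0.6700.
|λ| = √0.6700 = 0.8185.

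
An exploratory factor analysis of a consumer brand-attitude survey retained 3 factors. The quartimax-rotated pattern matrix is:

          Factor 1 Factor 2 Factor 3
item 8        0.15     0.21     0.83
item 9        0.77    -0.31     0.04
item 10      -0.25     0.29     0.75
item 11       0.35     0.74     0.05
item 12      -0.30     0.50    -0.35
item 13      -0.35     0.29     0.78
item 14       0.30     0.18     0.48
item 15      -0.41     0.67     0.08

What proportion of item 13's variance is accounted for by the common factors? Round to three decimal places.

0.815

h² = (-0.35)² + 0.29² + 0.78² = 0.1225 + 0.0841 + 0.6084 = 0.8150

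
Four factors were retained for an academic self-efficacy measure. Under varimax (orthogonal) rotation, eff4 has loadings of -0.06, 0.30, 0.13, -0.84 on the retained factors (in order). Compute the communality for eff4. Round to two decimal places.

h² = (-0.06)² + 0.30² + 0.13² + (-0.84)² = 0.0036 + 0.0900 + 0.0169 + 0.7056 = 0.8161

0.82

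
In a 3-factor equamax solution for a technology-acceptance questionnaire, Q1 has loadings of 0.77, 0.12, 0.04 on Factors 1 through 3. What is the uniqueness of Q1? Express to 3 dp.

h² = 0.77² + 0.12² + 0.04² = 0.5929 + 0.0144 + 0.0016 = 0.6089
Uniqueness u² = 1 − h² = 1 − 0.6089 = 0.3911

0.391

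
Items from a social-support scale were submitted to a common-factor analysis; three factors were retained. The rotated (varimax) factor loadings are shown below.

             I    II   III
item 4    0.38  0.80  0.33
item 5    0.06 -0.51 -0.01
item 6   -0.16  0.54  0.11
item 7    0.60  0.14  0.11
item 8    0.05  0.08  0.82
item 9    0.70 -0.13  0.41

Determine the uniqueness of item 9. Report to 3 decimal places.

0.325

h² = 0.70² + (-0.13)² + 0.41² = 0.4900 + 0.0169 + 0.1681 = 0.6750
Uniqueness u² = 1 − h² = 1 − 0.6750 = 0.3250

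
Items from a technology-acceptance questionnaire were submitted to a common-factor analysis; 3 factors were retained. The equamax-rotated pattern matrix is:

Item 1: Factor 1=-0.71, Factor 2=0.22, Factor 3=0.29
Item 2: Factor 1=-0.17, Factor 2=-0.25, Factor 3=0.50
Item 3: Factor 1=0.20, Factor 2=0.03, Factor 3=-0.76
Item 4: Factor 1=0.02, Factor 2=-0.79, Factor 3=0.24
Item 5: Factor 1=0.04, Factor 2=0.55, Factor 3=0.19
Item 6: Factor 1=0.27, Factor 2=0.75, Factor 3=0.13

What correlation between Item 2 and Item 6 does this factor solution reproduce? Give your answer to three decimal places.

-0.168

r̂ = Σ λ_i·λ_j across factors = (-0.17)(0.27) + (-0.25)(0.75) + (0.50)(0.13)
  = -0.0459 -0.1875 +0.0650 = -0.1684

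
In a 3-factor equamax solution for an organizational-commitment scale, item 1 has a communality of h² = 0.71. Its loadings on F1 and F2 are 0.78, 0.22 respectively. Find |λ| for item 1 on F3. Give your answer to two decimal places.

Under orthogonal rotation h² = Σλ², so λ_F3² = h² − (0.6568) = 0.71 − 0.6568 = 0.0532.
|λ| = √0.0532 = 0.2307.

0.23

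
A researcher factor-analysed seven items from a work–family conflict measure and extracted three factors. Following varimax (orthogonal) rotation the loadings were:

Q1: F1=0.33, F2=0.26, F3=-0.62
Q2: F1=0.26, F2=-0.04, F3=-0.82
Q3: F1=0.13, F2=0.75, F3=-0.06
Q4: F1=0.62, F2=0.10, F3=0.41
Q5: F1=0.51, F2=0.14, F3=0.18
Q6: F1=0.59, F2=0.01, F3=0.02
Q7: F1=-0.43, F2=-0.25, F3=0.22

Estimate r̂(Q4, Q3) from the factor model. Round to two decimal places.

0.13

r̂ = Σ λ_i·λ_j across factors = (0.62)(0.13) + (0.10)(0.75) + (0.41)(-0.06)
  = +0.0806 +0.0750 -0.0246 = 0.1310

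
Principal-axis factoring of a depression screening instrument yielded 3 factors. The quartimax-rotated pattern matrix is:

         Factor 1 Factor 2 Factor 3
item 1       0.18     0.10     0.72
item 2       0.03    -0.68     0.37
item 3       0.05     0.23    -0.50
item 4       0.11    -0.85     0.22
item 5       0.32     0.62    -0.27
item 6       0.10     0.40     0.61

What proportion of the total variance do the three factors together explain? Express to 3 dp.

0.559

Communalities: 0.5608, 0.6002, 0.3054, 0.7830, 0.5597, 0.5421; Σh² = 3.3512.
Total variance with 6 standardized items is 6, so the solution explains 3.3512/6 = 0.5585.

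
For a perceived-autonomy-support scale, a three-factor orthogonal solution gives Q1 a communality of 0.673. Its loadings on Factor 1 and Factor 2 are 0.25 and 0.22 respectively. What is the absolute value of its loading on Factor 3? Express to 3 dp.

0.750

Under orthogonal rotation h² = Σλ², so λ_Factor 3² = h² − (0.1109) = 0.673 − 0.1109 = 0.5621.
|λ| = √0.5621 = 0.7497.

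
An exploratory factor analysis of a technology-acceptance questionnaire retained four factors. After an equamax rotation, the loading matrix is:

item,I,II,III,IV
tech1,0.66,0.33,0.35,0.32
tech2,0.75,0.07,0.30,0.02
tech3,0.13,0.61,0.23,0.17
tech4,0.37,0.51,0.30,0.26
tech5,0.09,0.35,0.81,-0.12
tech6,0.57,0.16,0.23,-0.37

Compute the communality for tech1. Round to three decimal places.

0.769

h² = 0.66² + 0.33² + 0.35² + 0.32² = 0.4356 + 0.1089 + 0.1225 + 0.1024 = 0.7694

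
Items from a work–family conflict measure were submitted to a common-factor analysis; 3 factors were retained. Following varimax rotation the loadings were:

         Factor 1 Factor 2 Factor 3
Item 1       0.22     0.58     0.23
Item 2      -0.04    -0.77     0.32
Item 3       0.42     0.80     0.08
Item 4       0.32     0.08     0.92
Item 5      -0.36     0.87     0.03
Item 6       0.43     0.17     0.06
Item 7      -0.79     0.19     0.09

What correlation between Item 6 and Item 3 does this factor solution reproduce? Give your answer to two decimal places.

r̂ = Σ λ_i·λ_j across factors = (0.43)(0.42) + (0.17)(0.80) + (0.06)(0.08)
  = +0.1806 +0.1360 +0.0048 = 0.3214

0.32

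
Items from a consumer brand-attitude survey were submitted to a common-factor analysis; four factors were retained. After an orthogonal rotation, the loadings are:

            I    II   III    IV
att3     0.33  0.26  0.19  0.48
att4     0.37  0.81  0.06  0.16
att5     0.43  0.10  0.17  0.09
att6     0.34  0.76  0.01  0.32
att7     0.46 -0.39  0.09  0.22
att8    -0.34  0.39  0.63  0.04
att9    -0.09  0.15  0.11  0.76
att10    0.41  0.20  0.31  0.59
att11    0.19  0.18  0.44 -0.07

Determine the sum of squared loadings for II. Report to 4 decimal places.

1.7104

SS loadings for II = 0.26² + 0.81² + 0.10² + 0.76² + (-0.39)² + 0.39² + 0.15² + 0.20² + 0.18² = 0.0676 + 0.6561 + 0.0100 + 0.5776 + 0.1521 + 0.1521 + 0.0225 + 0.0400 + 0.0324 = 1.7104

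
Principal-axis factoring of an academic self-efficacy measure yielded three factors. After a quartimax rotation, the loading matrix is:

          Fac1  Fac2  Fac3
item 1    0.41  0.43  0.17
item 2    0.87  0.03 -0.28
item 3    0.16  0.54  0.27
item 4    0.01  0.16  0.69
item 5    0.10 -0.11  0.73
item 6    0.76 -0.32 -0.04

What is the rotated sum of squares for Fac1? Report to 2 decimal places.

1.54

SS loadings for Fac1 = 0.41² + 0.87² + 0.16² + 0.01² + 0.10² + 0.76² = 0.1681 + 0.7569 + 0.0256 + 0.0001 + 0.0100 + 0.5776 = 1.5383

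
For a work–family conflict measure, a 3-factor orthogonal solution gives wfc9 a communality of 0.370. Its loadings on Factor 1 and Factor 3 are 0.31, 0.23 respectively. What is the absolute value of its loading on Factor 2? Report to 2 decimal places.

Under orthogonal rotation h² = Σλ², so λ_Factor 2² = h² − (0.1490) = 0.370 − 0.1490 = 0.2210.
|λ| = √0.2210 = 0.4701.

0.47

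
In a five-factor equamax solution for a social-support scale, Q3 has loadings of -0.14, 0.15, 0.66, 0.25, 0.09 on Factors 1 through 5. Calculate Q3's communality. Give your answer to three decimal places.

h² = (-0.14)² + 0.15² + 0.66² + 0.25² + 0.09² = 0.0196 + 0.0225 + 0.4356 + 0.0625 + 0.0081 = 0.5483

0.548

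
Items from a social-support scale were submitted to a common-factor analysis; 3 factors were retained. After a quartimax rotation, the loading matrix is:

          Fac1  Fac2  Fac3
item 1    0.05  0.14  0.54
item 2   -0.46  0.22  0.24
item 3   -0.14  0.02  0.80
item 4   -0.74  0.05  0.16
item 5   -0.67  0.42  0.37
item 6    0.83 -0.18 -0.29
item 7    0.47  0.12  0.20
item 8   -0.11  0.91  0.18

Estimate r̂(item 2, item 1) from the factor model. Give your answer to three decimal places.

0.137

r̂ = Σ λ_i·λ_j across factors = (-0.46)(0.05) + (0.22)(0.14) + (0.24)(0.54)
  = -0.0230 +0.0308 +0.1296 = 0.1374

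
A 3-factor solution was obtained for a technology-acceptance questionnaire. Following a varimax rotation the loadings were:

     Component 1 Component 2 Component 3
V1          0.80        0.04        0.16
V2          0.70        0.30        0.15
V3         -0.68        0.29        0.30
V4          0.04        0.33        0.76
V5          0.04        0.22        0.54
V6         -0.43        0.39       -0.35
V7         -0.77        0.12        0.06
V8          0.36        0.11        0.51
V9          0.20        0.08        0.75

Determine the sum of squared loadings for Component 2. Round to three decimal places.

0.518

SS loadings for Component 2 = 0.04² + 0.30² + 0.29² + 0.33² + 0.22² + 0.39² + 0.12² + 0.11² + 0.08² = 0.0016 + 0.0900 + 0.0841 + 0.1089 + 0.0484 + 0.1521 + 0.0144 + 0.0121 + 0.0064 = 0.5180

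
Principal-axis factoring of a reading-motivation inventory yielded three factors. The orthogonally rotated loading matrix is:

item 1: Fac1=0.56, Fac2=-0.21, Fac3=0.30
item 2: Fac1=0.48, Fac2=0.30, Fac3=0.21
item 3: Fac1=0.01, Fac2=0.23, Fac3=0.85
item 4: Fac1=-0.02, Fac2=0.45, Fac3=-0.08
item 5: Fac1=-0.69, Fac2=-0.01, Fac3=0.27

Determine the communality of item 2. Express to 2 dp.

0.36

h² = 0.48² + 0.30² + 0.21² = 0.2304 + 0.0900 + 0.0441 = 0.3645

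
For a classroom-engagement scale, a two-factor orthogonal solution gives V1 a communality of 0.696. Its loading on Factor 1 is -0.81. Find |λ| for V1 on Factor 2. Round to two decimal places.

Under orthogonal rotation h² = Σλ², so λ_Factor 2² = h² − (0.6561) = 0.696 − 0.6561 = 0.0399.
|λ| = √0.0399 = 0.1997.

0.20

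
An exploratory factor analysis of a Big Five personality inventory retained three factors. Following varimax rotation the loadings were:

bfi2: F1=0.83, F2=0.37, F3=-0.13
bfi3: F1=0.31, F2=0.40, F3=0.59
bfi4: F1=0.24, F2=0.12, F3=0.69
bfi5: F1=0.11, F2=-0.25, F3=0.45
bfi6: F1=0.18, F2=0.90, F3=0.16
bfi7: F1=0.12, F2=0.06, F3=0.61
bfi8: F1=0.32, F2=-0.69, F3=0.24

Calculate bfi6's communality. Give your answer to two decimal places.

0.87

h² = 0.18² + 0.90² + 0.16² = 0.0324 + 0.8100 + 0.0256 = 0.8680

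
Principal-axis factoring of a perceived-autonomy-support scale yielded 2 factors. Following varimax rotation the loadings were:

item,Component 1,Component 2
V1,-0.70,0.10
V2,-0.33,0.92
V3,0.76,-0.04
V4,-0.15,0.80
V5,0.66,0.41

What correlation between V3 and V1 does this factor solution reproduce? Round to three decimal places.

-0.536

r̂ = Σ λ_i·λ_j across factors = (0.76)(-0.70) + (-0.04)(0.10)
  = -0.5320 -0.0040 = -0.5360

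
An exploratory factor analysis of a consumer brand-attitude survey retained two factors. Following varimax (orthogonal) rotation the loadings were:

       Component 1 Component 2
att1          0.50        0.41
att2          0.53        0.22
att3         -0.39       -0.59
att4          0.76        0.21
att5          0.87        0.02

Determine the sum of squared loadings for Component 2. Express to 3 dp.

0.609

SS loadings for Component 2 = 0.41² + 0.22² + (-0.59)² + 0.21² + 0.02² = 0.1681 + 0.0484 + 0.3481 + 0.0441 + 0.0004 = 0.6091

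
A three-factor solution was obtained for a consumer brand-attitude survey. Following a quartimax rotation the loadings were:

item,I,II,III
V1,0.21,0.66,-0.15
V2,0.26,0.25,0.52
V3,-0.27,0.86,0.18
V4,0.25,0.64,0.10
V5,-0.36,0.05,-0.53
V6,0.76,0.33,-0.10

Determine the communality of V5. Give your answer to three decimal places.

h² = (-0.36)² + 0.05² + (-0.53)² = 0.1296 + 0.0025 + 0.2809 = 0.4130

0.413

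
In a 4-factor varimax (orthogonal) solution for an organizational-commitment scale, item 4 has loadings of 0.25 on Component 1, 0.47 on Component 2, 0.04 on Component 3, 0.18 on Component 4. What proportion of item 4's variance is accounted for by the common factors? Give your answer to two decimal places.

0.32

h² = 0.25² + 0.47² + 0.04² + 0.18² = 0.0625 + 0.2209 + 0.0016 + 0.0324 = 0.3174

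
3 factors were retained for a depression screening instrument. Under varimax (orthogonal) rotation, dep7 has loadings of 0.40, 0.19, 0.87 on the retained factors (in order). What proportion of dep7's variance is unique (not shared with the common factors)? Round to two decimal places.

h² = 0.40² + 0.19² + 0.87² = 0.1600 + 0.0361 + 0.7569 = 0.9530
Uniqueness u² = 1 − h² = 1 − 0.9530 = 0.0470

0.05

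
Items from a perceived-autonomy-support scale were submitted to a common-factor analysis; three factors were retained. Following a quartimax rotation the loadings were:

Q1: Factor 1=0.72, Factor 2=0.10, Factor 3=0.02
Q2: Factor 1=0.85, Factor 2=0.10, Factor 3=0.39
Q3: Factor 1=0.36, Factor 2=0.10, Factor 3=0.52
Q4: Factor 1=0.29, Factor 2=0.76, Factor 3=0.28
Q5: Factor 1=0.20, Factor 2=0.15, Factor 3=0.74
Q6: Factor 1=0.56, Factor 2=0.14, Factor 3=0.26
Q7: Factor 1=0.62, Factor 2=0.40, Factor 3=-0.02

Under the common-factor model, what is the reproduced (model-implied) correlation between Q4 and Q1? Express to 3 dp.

r̂ = Σ λ_i·λ_j across factors = (0.29)(0.72) + (0.76)(0.10) + (0.28)(0.02)
  = +0.2088 +0.0760 +0.0056 = 0.2904

0.290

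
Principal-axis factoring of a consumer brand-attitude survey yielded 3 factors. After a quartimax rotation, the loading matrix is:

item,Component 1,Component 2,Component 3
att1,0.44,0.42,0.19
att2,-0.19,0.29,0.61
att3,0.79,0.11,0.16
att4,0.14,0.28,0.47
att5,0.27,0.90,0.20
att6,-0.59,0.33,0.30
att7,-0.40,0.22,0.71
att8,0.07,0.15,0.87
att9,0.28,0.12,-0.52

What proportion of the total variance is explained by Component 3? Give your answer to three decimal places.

0.257

SS loadings for Component 3 = 0.19² + 0.61² + 0.16² + 0.47² + 0.20² + 0.30² + 0.71² + 0.87² + (-0.52)² = 2.3161
Proportion of variance = 2.3161 / 9 = 0.2573.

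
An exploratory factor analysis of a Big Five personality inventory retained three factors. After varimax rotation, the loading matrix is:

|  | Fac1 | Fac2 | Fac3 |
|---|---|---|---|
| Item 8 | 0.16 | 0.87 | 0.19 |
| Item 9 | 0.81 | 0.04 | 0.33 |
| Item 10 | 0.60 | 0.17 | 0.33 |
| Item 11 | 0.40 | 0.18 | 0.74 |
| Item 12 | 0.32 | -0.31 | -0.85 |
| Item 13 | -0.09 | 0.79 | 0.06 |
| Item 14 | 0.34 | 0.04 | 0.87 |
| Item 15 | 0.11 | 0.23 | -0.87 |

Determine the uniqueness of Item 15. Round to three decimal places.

h² = 0.11² + 0.23² + (-0.87)² = 0.0121 + 0.0529 + 0.7569 = 0.8219
Uniqueness u² = 1 − h² = 1 − 0.8219 = 0.1781

0.178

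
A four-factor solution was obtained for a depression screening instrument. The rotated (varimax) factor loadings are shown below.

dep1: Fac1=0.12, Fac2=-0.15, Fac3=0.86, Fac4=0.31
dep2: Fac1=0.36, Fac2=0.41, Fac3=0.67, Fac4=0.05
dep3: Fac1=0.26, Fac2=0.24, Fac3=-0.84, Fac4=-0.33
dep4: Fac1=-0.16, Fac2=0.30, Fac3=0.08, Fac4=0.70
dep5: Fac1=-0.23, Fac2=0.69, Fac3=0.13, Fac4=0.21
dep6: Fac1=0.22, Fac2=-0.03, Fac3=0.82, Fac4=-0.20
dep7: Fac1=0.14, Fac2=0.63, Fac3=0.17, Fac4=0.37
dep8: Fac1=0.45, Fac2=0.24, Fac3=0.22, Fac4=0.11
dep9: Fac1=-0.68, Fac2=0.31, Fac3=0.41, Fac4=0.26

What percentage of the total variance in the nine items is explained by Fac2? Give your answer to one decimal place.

15.2%

SS loadings for Fac2 = (-0.15)² + 0.41² + 0.24² + 0.30² + 0.69² + (-0.03)² + 0.63² + 0.24² + 0.31² = 1.3658
With 9 standardized items, total variance = 9. Proportion = 1.3658/9 = 0.1518 → 15.18%.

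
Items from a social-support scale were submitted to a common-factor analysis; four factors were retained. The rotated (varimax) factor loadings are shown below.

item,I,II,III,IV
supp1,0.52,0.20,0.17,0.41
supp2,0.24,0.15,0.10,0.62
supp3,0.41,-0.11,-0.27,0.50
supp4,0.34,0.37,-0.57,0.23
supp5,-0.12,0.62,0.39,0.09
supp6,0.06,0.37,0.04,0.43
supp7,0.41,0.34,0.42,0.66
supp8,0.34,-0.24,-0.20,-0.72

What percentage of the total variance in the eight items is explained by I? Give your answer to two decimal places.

11.42%

SS loadings for I = 0.52² + 0.24² + 0.41² + 0.34² + (-0.12)² + 0.06² + 0.41² + 0.34² = 0.9134
With 8 standardized items, total variance = 8. Proportion = 0.9134/8 = 0.1142 → 11.42%.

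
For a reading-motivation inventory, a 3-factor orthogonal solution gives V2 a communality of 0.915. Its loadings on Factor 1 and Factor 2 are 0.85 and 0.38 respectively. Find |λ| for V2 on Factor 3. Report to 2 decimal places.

Under orthogonal rotation h² = Σλ², so λ_Factor 3² = h² − (0.8669) = 0.915 − 0.8669 = 0.0481.
|λ| = √0.0481 = 0.2193.

0.22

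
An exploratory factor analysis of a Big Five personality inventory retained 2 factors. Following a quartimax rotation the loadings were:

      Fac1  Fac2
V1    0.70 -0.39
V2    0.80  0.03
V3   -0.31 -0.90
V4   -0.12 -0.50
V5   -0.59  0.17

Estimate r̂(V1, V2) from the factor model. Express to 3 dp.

r̂ = Σ λ_i·λ_j across factors = (0.70)(0.80) + (-0.39)(0.03)
  = +0.5600 -0.0117 = 0.5483

0.548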